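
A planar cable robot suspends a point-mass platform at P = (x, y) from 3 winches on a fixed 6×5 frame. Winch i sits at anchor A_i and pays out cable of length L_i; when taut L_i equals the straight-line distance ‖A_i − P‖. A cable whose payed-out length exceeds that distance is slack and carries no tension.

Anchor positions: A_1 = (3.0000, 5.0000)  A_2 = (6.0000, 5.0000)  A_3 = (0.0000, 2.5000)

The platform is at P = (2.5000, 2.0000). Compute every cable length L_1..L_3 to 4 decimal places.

L_1 = √((3.0000−2.5000)² + (5.0000−2.0000)²) = 3.0414
L_2 = √((6.0000−2.5000)² + (5.0000−2.0000)²) = 4.6098
L_3 = √((0.0000−2.5000)² + (2.5000−2.0000)²) = 2.5495

(3.0414, 4.6098, 2.5495)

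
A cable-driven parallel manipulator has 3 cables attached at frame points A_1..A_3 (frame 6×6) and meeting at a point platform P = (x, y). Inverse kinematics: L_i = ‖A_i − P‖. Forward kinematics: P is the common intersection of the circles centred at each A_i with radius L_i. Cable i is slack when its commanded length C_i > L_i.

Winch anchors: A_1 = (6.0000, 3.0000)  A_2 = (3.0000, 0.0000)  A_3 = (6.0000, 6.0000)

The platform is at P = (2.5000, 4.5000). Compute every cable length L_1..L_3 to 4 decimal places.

L_1 = √((6.0000−2.5000)² + (3.0000−4.5000)²) = 3.8079
L_2 = √((3.0000−2.5000)² + (0.0000−4.5000)²) = 4.5277
L_3 = √((6.0000−2.5000)² + (6.0000−4.5000)²) = 3.8079

(3.8079, 4.5277, 3.8079)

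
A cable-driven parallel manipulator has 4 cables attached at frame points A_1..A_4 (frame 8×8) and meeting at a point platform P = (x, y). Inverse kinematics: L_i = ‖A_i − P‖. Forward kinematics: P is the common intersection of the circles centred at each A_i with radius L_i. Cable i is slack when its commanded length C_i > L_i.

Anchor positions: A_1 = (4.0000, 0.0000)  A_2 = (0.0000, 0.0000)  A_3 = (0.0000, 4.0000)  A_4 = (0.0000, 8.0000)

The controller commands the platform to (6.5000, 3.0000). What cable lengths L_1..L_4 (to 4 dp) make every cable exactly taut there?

cable 1: Δx=-2.5000, Δy=-3.0000; L_1 = √(Δx²+Δy²) = 3.9051
cable 2: Δx=-6.5000, Δy=-3.0000; L_2 = √(Δx²+Δy²) = 7.1589
cable 3: Δx=-6.5000, Δy=1.0000; L_3 = √(Δx²+Δy²) = 6.5765
cable 4: Δx=-6.5000, Δy=5.0000; L_4 = √(Δx²+Δy²) = 8.2006

(3.9051, 7.1589, 6.5765, 8.2006)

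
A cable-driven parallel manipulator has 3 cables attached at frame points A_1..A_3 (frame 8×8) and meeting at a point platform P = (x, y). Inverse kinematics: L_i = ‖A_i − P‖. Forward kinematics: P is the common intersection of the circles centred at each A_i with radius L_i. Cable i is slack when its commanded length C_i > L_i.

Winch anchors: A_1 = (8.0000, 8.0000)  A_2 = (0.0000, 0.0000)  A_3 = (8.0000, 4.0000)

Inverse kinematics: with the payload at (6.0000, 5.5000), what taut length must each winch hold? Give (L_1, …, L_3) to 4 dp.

L_1 = √((8.0000−6.0000)² + (8.0000−5.5000)²) = 3.2016
L_2 = √((0.0000−6.0000)² + (0.0000−5.5000)²) = 8.1394
L_3 = √((8.0000−6.0000)² + (4.0000−5.5000)²) = 2.5000

(3.2016, 8.1394, 2.5000)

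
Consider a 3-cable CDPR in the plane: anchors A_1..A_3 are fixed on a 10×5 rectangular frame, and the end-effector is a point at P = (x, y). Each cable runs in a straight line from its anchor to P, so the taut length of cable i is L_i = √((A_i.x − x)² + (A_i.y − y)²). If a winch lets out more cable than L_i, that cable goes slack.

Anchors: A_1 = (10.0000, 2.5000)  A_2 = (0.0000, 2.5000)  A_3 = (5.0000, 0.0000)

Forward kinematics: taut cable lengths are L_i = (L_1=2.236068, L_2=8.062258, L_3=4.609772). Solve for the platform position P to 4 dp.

each cable: (A_i−P)·(A_i−P) = L_i²; let k_i = ‖A_i‖²−L_i²
k_1 = 100.0000+6.2500−5.0000 = 101.2500
row 1: 20.0000x + 0.0000y = 160.0000  (k_2=-58.7500)
row 2: 10.0000x + 5.0000y = 97.5000  (k_3=3.7500)
Cramer on rows 1–2 → x = 8.0000, y = 3.5000

(8.0000, 3.5000)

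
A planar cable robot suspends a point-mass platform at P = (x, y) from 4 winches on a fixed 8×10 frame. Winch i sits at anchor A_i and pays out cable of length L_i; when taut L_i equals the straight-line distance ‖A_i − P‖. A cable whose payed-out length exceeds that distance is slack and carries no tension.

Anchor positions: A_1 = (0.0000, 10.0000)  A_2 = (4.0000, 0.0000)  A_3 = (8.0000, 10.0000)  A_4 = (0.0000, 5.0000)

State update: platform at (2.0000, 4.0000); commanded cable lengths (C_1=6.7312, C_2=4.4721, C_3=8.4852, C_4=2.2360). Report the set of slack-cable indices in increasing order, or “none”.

i=1: geometric 6.3246 vs commanded 6.7312 ⇒ slack
i=2: geometric 4.4721 vs commanded 4.4721 ⇒ taut
i=3: geometric 8.4853 vs commanded 8.4852 ⇒ taut
i=4: geometric 2.2361 vs commanded 2.2360 ⇒ taut

1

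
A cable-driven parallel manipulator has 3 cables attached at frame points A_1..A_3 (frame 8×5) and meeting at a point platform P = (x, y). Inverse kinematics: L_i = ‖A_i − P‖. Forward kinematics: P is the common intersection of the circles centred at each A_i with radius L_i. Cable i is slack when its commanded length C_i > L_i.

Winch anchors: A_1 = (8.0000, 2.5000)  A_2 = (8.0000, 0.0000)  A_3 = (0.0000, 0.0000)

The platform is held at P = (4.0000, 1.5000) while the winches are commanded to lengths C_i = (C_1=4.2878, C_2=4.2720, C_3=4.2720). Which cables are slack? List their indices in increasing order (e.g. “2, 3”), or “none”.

1

cable 1: √((4.0000)²+(1.0000)²)=4.1231, C_1=4.2878: slack
cable 2: √((4.0000)²+(-1.5000)²)=4.2720, C_2=4.2720: taut
cable 3: √((-4.0000)²+(-1.5000)²)=4.2720, C_3=4.2720: taut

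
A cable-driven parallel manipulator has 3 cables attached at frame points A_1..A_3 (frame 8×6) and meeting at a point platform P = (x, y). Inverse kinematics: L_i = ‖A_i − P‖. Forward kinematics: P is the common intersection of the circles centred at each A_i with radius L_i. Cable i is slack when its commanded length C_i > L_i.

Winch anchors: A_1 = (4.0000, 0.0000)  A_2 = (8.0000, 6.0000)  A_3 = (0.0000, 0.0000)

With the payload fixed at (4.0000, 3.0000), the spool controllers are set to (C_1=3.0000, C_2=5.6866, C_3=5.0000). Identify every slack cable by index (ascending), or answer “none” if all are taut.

cable 1: L_1 = ‖A_1−P‖ = 3.0000;  C_1 = 3.0000 → taut
cable 2: L_2 = ‖A_2−P‖ = 5.0000;  C_2 = 5.6866 → slack
cable 3: L_3 = ‖A_3−P‖ = 5.0000;  C_3 = 5.0000 → taut

2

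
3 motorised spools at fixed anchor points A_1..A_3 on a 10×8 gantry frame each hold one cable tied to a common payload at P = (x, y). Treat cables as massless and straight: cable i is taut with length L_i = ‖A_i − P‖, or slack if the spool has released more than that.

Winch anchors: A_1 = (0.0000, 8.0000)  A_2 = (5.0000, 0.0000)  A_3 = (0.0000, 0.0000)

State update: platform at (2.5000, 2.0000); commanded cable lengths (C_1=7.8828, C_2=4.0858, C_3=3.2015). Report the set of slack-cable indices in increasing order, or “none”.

1, 2

cable 1: √((-2.5000)²+(6.0000)²)=6.5000, C_1=7.8828: slack
cable 2: √((2.5000)²+(-2.0000)²)=3.2016, C_2=4.0858: slack
cable 3: √((-2.5000)²+(-2.0000)²)=3.2016, C_3=3.2015: taut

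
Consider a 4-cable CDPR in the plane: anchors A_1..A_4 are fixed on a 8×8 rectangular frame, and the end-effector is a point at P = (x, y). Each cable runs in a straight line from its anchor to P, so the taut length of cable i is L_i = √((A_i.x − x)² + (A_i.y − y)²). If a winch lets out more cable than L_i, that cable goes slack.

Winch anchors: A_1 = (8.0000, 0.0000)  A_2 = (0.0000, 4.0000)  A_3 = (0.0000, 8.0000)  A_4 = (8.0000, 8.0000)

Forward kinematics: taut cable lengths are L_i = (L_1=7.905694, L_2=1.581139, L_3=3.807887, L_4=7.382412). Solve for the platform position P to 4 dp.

(1.5000, 4.5000)

expand ‖A_i−P‖²=L_i² and subtract eq 1 (q_i ≔ ‖A_i‖²−L_i²)
q_1 = 64.0000+0.0000−62.5000 = 1.5000
eq1−eq2 → [16.0000  -8.0000]·P = -12.0000
eq1−eq3 → [16.0000  -16.0000]·P = -48.0000
eq1−eq4 → [0.0000  -16.0000]·P = -72.0000
2×2 solve → P = (1.5000, 4.5000)
check cable 4: ‖A_4−P‖² = 54.5000 ≈ L_4² = 54.5000 ✓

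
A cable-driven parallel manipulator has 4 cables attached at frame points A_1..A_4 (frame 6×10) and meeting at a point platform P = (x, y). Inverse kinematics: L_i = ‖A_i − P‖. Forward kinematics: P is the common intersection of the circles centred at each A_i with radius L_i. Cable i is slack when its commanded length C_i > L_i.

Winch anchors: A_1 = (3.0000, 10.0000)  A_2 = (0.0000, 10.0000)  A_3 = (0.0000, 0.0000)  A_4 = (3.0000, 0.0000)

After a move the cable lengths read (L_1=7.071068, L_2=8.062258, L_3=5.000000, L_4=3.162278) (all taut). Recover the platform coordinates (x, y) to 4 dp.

circle eqns → linear via eq_j − eq_1; set k_j = A_j·A_j − L_j²
k_1 = 9.0000+100.0000−50.0000 = 59.0000
6.0000·x + 0.0000·y = k_1−k_2 = 24.0000
6.0000·x + 20.0000·y = k_1−k_3 = 84.0000
0.0000·x + 20.0000·y = k_1−k_4 = 60.0000
solve first two rows → x=4.0000, y=3.0000
check cable 4: ‖A_4−P‖² = 10.0000 ≈ L_4² = 10.0000 ✓

(4.0000, 3.0000)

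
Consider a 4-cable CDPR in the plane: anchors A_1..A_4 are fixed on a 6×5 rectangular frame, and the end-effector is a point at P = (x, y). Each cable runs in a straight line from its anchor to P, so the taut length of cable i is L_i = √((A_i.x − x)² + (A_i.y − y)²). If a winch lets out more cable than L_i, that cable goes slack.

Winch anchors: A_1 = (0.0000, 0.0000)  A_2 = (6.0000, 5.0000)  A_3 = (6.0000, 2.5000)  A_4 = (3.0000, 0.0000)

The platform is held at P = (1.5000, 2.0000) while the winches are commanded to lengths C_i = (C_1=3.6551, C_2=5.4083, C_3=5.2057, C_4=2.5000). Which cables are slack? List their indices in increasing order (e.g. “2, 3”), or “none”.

1, 3

i=1: geometric 2.5000 vs commanded 3.6551 ⇒ slack
i=2: geometric 5.4083 vs commanded 5.4083 ⇒ taut
i=3: geometric 4.5277 vs commanded 5.2057 ⇒ slack
i=4: geometric 2.5000 vs commanded 2.5000 ⇒ taut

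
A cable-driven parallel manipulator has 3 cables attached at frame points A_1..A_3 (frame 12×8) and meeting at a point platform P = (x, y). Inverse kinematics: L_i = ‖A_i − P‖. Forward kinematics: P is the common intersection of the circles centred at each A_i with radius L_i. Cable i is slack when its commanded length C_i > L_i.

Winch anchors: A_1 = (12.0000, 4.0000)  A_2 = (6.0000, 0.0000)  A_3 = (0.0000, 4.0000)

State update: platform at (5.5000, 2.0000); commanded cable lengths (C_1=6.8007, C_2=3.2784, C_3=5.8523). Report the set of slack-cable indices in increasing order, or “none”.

i=1: geometric 6.8007 vs commanded 6.8007 ⇒ taut
i=2: geometric 2.0616 vs commanded 3.2784 ⇒ slack
i=3: geometric 5.8523 vs commanded 5.8523 ⇒ taut

2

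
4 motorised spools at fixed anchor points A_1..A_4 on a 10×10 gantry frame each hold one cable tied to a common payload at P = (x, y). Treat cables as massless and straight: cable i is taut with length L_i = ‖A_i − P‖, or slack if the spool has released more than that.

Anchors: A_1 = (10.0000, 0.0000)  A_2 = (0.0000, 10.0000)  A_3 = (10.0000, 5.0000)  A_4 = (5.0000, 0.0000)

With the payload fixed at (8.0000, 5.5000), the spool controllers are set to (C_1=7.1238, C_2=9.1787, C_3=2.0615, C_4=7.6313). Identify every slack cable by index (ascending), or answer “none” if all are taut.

1, 4

cable 1: √((2.0000)²+(-5.5000)²)=5.8523, C_1=7.1238: slack
cable 2: √((-8.0000)²+(4.5000)²)=9.1788, C_2=9.1787: taut
cable 3: √((2.0000)²+(-0.5000)²)=2.0616, C_3=2.0615: taut
cable 4: √((-3.0000)²+(-5.5000)²)=6.2650, C_4=7.6313: slack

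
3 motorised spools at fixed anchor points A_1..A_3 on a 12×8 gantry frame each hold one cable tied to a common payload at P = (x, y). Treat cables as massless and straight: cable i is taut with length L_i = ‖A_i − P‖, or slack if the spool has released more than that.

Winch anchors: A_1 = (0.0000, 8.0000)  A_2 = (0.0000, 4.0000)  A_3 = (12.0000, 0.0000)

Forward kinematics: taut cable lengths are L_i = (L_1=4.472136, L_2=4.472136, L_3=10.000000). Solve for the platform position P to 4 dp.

circle eqns → linear via eq_j − eq_1; set c_j = A_j·A_j − L_j²
c_1 = 0.0000+64.0000−20.0000 = 44.0000
0.0000·x + 8.0000·y = c_1−c_2 = 48.0000
-24.0000·x + 16.0000·y = c_1−c_3 = 0.0000
solve first two rows → x=4.0000, y=6.0000

(4.0000, 6.0000)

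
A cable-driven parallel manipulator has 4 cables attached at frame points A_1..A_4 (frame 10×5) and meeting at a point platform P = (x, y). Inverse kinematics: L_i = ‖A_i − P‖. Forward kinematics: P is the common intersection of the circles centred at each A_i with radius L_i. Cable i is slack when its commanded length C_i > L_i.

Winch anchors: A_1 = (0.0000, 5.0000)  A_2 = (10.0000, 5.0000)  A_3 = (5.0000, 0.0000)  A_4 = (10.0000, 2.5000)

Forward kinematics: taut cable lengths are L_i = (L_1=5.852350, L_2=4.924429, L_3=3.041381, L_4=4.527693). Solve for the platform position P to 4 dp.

circle eqns → linear via eq_j − eq_1; set q_j = A_j·A_j − L_j²
q_1 = 0.0000+25.0000−34.2500 = -9.2500
-20.0000·x + 0.0000·y = q_1−q_2 = -110.0000
-10.0000·x + 10.0000·y = q_1−q_3 = -25.0000
-20.0000·x + 5.0000·y = q_1−q_4 = -95.0000
solve first two rows → x=5.5000, y=3.0000
check cable 4: ‖A_4−P‖² = 20.5000 ≈ L_4² = 20.5000 ✓

(5.5000, 3.0000)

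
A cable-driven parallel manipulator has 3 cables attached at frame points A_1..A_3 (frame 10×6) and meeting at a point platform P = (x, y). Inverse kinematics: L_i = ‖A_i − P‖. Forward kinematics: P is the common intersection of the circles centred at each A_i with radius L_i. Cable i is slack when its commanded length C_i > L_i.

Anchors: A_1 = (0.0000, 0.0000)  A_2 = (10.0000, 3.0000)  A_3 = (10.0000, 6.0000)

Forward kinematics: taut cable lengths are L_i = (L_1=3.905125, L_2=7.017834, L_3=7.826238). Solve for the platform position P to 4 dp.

expand ‖A_i−P‖²=L_i² and subtract eq 1 (q_i ≔ ‖A_i‖²−L_i²)
q_1 = 0.0000+0.0000−15.2500 = -15.2500
eq1−eq2 → [-20.0000  -6.0000]·P = -75.0000
eq1−eq3 → [-20.0000  -12.0000]·P = -90.0000
2×2 solve → P = (3.0000, 2.5000)

(3.0000, 2.5000)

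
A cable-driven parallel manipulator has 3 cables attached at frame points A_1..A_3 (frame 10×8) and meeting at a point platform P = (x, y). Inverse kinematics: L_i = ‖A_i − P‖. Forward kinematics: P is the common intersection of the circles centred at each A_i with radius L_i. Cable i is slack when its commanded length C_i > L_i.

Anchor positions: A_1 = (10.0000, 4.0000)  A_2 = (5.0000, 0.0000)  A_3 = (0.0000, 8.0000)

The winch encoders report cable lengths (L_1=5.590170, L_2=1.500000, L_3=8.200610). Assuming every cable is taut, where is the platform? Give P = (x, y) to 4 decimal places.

(5.0000, 1.5000)

expand ‖A_i−P‖²=L_i² and subtract eq 1 (q_i ≔ ‖A_i‖²−L_i²)
q_1 = 100.0000+16.0000−31.2500 = 84.7500
eq1−eq2 → [10.0000  8.0000]·P = 62.0000
eq1−eq3 → [20.0000  -8.0000]·P = 88.0000
2×2 solve → P = (5.0000, 1.5000)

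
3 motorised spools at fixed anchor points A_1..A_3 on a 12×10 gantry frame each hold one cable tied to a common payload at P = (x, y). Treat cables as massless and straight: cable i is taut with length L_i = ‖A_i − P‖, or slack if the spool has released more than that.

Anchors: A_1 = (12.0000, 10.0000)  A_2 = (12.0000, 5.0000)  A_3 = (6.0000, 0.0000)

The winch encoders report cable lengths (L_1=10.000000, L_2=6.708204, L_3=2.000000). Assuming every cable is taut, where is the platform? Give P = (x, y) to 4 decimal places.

each cable: (A_i−P)·(A_i−P) = L_i²; let q_i = ‖A_i‖²−L_i²
q_1 = 144.0000+100.0000−100.0000 = 144.0000
row 1: 0.0000x + 10.0000y = 20.0000  (q_2=124.0000)
row 2: 12.0000x + 20.0000y = 112.0000  (q_3=32.0000)
Cramer on rows 1–2 → x = 6.0000, y = 2.0000

(6.0000, 2.0000)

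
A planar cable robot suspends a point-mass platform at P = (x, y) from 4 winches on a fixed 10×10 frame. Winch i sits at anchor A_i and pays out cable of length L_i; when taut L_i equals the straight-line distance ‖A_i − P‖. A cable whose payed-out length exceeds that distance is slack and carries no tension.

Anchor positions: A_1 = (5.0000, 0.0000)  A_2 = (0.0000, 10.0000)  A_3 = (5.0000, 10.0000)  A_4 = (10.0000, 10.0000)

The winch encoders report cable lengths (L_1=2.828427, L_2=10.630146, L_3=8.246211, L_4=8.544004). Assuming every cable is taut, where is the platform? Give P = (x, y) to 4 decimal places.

(7.0000, 2.0000)

circle eqns → linear via eq_j − eq_1; set q_j = A_j·A_j − L_j²
q_1 = 25.0000+0.0000−8.0000 = 17.0000
10.0000·x − 20.0000·y = q_1−q_2 = 30.0000
0.0000·x − 20.0000·y = q_1−q_3 = -40.0000
-10.0000·x − 20.0000·y = q_1−q_4 = -110.0000
solve first two rows → x=7.0000, y=2.0000
check cable 4: ‖A_4−P‖² = 73.0000 ≈ L_4² = 73.0000 ✓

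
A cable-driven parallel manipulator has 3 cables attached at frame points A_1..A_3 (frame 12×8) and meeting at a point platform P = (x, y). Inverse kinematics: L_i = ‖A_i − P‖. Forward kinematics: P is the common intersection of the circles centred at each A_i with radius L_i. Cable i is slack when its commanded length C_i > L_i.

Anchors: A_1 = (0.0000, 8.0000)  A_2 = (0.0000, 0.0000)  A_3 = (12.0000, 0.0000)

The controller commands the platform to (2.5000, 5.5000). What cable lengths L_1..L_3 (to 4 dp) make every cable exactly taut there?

(3.5355, 6.0415, 10.9772)

L_1 = √((0.0000−2.5000)² + (8.0000−5.5000)²) = 3.5355
L_2 = √((0.0000−2.5000)² + (0.0000−5.5000)²) = 6.0415
L_3 = √((12.0000−2.5000)² + (0.0000−5.5000)²) = 10.9772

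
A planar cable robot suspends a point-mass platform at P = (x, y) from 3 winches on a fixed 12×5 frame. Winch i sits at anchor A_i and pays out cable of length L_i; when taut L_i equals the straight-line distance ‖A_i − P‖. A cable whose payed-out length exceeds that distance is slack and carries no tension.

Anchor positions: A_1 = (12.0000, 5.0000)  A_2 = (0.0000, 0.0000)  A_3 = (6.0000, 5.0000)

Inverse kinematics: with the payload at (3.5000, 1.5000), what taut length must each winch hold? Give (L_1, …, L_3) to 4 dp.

cable 1: Δx=8.5000, Δy=3.5000; L_1 = √(Δx²+Δy²) = 9.1924
cable 2: Δx=-3.5000, Δy=-1.5000; L_2 = √(Δx²+Δy²) = 3.8079
cable 3: Δx=2.5000, Δy=3.5000; L_3 = √(Δx²+Δy²) = 4.3012

(9.1924, 3.8079, 4.3012)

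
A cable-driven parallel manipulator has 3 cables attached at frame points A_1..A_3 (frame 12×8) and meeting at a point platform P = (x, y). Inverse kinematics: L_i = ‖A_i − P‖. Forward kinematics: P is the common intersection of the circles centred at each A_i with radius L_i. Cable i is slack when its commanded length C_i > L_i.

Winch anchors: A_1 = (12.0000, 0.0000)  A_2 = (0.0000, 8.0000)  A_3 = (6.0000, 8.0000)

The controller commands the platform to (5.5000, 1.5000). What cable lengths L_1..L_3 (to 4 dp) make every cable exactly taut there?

(6.6708, 8.5147, 6.5192)

L_1: Δ = A_1−P = (6.5000, -1.5000) → ‖Δ‖ = √44.5000 = 6.6708
L_2: Δ = A_2−P = (-5.5000, 6.5000) → ‖Δ‖ = √72.5000 = 8.5147
L_3: Δ = A_3−P = (0.5000, 6.5000) → ‖Δ‖ = √42.5000 = 6.5192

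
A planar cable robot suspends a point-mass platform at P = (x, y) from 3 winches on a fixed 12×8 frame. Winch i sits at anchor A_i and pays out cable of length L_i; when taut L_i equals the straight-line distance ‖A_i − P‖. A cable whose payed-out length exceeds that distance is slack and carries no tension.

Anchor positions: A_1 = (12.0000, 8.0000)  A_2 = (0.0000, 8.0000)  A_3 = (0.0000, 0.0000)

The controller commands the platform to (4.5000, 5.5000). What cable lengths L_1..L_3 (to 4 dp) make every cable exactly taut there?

(7.9057, 5.1478, 7.1063)

L_1 = √((12.0000−4.5000)² + (8.0000−5.5000)²) = 7.9057
L_2 = √((0.0000−4.5000)² + (8.0000−5.5000)²) = 5.1478
L_3 = √((0.0000−4.5000)² + (0.0000−5.5000)²) = 7.1063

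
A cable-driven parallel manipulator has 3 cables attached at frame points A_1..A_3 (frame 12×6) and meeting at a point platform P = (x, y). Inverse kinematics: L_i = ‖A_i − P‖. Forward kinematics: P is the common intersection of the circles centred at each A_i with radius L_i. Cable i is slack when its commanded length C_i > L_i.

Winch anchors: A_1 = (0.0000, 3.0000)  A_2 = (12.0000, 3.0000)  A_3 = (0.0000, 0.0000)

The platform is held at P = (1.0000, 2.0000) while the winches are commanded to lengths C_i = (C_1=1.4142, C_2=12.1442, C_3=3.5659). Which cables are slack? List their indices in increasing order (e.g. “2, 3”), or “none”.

cable 1: L_1 = ‖A_1−P‖ = 1.4142;  C_1 = 1.4142 → taut
cable 2: L_2 = ‖A_2−P‖ = 11.0454;  C_2 = 12.1442 → slack
cable 3: L_3 = ‖A_3−P‖ = 2.2361;  C_3 = 3.5659 → slack

2, 3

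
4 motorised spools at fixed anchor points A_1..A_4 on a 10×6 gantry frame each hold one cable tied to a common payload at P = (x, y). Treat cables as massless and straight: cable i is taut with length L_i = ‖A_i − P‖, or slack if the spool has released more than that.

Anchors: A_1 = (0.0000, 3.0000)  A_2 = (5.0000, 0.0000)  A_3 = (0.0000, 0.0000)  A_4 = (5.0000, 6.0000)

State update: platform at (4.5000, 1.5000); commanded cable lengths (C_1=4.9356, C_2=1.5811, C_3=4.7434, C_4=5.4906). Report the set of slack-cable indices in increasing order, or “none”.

1, 4

i=1: geometric 4.7434 vs commanded 4.9356 ⇒ slack
i=2: geometric 1.5811 vs commanded 1.5811 ⇒ taut
i=3: geometric 4.7434 vs commanded 4.7434 ⇒ taut
i=4: geometric 4.5277 vs commanded 5.4906 ⇒ slack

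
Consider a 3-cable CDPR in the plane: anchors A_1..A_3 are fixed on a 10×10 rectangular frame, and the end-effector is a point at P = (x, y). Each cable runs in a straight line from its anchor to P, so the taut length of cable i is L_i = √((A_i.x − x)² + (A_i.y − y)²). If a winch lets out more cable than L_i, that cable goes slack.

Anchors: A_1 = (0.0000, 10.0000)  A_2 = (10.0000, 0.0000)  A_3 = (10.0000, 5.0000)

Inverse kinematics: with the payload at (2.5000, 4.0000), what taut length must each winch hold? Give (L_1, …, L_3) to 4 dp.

cable 1: Δx=-2.5000, Δy=6.0000; L_1 = √(Δx²+Δy²) = 6.5000
cable 2: Δx=7.5000, Δy=-4.0000; L_2 = √(Δx²+Δy²) = 8.5000
cable 3: Δx=7.5000, Δy=1.0000; L_3 = √(Δx²+Δy²) = 7.5664

(6.5000, 8.5000, 7.5664)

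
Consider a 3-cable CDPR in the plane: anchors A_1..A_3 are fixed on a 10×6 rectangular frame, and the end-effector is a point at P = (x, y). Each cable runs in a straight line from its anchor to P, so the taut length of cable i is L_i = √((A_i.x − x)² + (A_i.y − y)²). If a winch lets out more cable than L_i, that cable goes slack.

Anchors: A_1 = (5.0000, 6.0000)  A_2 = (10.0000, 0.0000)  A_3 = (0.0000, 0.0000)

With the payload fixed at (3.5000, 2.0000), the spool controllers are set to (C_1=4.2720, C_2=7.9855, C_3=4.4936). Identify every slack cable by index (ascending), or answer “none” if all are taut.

cable 1: L_1 = ‖A_1−P‖ = 4.2720;  C_1 = 4.2720 → taut
cable 2: L_2 = ‖A_2−P‖ = 6.8007;  C_2 = 7.9855 → slack
cable 3: L_3 = ‖A_3−P‖ = 4.0311;  C_3 = 4.4936 → slack

2, 3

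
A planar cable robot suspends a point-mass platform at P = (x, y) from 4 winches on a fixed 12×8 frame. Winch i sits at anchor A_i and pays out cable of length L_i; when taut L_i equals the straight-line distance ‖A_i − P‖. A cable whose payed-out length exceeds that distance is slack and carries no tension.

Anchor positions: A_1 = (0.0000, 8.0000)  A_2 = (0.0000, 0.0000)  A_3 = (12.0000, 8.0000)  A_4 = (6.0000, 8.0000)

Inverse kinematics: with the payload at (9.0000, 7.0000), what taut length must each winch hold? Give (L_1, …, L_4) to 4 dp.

(9.0554, 11.4018, 3.1623, 3.1623)

L_1: Δ = A_1−P = (-9.0000, 1.0000) → ‖Δ‖ = √82.0000 = 9.0554
L_2: Δ = A_2−P = (-9.0000, -7.0000) → ‖Δ‖ = √130.0000 = 11.4018
L_3: Δ = A_3−P = (3.0000, 1.0000) → ‖Δ‖ = √10.0000 = 3.1623
L_4: Δ = A_4−P = (-3.0000, 1.0000) → ‖Δ‖ = √10.0000 = 3.1623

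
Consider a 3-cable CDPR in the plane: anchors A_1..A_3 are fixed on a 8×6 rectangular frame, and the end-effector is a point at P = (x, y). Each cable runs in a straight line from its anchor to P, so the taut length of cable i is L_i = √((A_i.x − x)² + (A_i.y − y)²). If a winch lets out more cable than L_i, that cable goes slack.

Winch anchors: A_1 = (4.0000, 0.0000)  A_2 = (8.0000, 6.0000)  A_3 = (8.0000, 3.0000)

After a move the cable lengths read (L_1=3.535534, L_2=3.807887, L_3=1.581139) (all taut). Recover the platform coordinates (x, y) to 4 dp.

expand ‖A_i−P‖²=L_i² and subtract eq 1 (c_i ≔ ‖A_i‖²−L_i²)
c_1 = 16.0000+0.0000−12.5000 = 3.5000
eq1−eq2 → [-8.0000  -12.0000]·P = -82.0000
eq1−eq3 → [-8.0000  -6.0000]·P = -67.0000
2×2 solve → P = (6.5000, 2.5000)

(6.5000, 2.5000)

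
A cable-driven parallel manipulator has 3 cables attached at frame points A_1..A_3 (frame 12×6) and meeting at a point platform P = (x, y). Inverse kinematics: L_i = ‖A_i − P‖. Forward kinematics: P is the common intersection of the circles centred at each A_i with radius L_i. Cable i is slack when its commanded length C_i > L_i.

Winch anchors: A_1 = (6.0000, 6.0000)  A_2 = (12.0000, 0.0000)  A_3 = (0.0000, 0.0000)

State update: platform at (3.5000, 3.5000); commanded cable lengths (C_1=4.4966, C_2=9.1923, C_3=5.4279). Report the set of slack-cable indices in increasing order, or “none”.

cable 1: √((2.5000)²+(2.5000)²)=3.5355, C_1=4.4966: slack
cable 2: √((8.5000)²+(-3.5000)²)=9.1924, C_2=9.1923: taut
cable 3: √((-3.5000)²+(-3.5000)²)=4.9497, C_3=5.4279: slack

1, 3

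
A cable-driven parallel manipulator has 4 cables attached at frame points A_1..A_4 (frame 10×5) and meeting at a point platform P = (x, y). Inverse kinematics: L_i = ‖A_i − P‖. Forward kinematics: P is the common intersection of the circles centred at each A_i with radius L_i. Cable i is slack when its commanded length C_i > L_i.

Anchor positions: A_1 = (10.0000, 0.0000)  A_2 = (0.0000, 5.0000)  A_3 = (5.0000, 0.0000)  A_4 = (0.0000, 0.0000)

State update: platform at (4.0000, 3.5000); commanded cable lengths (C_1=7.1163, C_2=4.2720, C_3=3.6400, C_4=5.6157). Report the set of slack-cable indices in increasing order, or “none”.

1, 4

cable 1: √((6.0000)²+(-3.5000)²)=6.9462, C_1=7.1163: slack
cable 2: √((-4.0000)²+(1.5000)²)=4.2720, C_2=4.2720: taut
cable 3: √((1.0000)²+(-3.5000)²)=3.6401, C_3=3.6400: taut
cable 4: √((-4.0000)²+(-3.5000)²)=5.3151, C_4=5.6157: slack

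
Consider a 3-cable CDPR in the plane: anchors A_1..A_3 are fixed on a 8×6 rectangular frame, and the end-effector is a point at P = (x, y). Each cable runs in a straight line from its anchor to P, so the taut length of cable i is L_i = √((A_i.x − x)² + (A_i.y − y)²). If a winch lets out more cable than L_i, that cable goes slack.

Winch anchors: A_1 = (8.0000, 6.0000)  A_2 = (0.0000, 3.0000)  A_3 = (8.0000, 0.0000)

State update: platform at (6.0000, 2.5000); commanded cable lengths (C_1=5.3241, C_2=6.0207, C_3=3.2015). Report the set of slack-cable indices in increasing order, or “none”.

1

cable 1: √((2.0000)²+(3.5000)²)=4.0311, C_1=5.3241: slack
cable 2: √((-6.0000)²+(0.5000)²)=6.0208, C_2=6.0207: taut
cable 3: √((2.0000)²+(-2.5000)²)=3.2016, C_3=3.2015: taut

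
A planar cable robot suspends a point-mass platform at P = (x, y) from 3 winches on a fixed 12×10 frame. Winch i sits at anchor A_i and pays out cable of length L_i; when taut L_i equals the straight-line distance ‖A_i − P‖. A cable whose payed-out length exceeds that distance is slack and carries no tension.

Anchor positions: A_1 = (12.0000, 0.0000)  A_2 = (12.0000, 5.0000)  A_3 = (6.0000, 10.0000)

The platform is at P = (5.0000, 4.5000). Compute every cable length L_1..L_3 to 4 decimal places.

(8.3217, 7.0178, 5.5902)

L_1: Δ = A_1−P = (7.0000, -4.5000) → ‖Δ‖ = √69.2500 = 8.3217
L_2: Δ = A_2−P = (7.0000, 0.5000) → ‖Δ‖ = √49.2500 = 7.0178
L_3: Δ = A_3−P = (1.0000, 5.5000) → ‖Δ‖ = √31.2500 = 5.5902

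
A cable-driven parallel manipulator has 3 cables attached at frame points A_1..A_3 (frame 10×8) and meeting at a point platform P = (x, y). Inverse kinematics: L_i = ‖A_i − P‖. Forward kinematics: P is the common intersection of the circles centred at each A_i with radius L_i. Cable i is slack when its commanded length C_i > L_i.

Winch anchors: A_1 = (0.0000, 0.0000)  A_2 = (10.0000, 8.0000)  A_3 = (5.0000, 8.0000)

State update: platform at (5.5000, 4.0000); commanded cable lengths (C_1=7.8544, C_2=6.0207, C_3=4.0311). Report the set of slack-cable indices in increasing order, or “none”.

1

cable 1: √((-5.5000)²+(-4.0000)²)=6.8007, C_1=7.8544: slack
cable 2: √((4.5000)²+(4.0000)²)=6.0208, C_2=6.0207: taut
cable 3: √((-0.5000)²+(4.0000)²)=4.0311, C_3=4.0311: taut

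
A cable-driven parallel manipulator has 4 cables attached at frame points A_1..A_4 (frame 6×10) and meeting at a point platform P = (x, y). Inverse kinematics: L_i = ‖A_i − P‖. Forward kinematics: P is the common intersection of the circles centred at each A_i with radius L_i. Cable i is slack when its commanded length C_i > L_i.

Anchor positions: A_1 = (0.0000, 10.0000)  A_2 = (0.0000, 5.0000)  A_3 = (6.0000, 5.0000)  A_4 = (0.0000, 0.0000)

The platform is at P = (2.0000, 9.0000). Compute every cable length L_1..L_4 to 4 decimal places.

L_1: Δ = A_1−P = (-2.0000, 1.0000) → ‖Δ‖ = √5.0000 = 2.2361
L_2: Δ = A_2−P = (-2.0000, -4.0000) → ‖Δ‖ = √20.0000 = 4.4721
L_3: Δ = A_3−P = (4.0000, -4.0000) → ‖Δ‖ = √32.0000 = 5.6569
L_4: Δ = A_4−P = (-2.0000, -9.0000) → ‖Δ‖ = √85.0000 = 9.2195

(2.2361, 4.4721, 5.6569, 9.2195)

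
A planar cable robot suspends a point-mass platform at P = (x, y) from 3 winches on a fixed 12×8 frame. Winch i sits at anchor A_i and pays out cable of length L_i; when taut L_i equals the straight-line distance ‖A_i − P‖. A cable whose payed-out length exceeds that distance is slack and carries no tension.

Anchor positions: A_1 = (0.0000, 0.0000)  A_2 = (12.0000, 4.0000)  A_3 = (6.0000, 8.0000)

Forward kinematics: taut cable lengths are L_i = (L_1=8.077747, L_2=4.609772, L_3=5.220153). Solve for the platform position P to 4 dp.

(7.5000, 3.0000)

each cable: (A_i−P)·(A_i−P) = L_i²; let q_i = ‖A_i‖²−L_i²
q_1 = 0.0000+0.0000−65.2500 = -65.2500
row 1: -24.0000x − 8.0000y = -204.0000  (q_2=138.7500)
row 2: -12.0000x − 16.0000y = -138.0000  (q_3=72.7500)
Cramer on rows 1–2 → x = 7.5000, y = 3.0000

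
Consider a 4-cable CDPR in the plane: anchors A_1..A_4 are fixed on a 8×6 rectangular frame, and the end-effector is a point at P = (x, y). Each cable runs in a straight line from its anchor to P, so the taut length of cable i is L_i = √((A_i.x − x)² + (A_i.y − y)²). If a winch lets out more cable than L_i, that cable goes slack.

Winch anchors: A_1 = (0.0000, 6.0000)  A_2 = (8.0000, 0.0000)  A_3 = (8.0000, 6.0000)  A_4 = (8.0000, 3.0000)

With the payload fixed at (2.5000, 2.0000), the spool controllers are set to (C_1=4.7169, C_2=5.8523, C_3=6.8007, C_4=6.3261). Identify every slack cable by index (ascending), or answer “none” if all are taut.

4

cable 1: √((-2.5000)²+(4.0000)²)=4.7170, C_1=4.7169: taut
cable 2: √((5.5000)²+(-2.0000)²)=5.8523, C_2=5.8523: taut
cable 3: √((5.5000)²+(4.0000)²)=6.8007, C_3=6.8007: taut
cable 4: √((5.5000)²+(1.0000)²)=5.5902, C_4=6.3261: slack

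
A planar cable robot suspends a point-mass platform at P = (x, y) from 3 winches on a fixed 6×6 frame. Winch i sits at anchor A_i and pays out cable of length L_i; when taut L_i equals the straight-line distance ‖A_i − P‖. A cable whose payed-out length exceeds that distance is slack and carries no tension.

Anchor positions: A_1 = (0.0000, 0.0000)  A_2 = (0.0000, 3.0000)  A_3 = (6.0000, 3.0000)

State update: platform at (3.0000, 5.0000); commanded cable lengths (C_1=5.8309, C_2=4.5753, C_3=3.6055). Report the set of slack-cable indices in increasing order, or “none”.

2

cable 1: L_1 = ‖A_1−P‖ = 5.8310;  C_1 = 5.8309 → taut
cable 2: L_2 = ‖A_2−P‖ = 3.6056;  C_2 = 4.5753 → slack
cable 3: L_3 = ‖A_3−P‖ = 3.6056;  C_3 = 3.6055 → taut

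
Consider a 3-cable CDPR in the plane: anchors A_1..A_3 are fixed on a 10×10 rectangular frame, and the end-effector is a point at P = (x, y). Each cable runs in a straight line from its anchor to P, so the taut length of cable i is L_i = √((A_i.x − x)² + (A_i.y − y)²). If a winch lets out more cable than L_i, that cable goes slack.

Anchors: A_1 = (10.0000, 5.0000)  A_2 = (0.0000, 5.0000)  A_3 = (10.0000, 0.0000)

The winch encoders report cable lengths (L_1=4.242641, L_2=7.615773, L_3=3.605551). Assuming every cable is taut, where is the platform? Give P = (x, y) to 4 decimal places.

(7.0000, 2.0000)

circle eqns → linear via eq_j − eq_1; set q_j = A_j·A_j − L_j²
q_1 = 100.0000+25.0000−18.0000 = 107.0000
20.0000·x + 0.0000·y = q_1−q_2 = 140.0000
0.0000·x + 10.0000·y = q_1−q_3 = 20.0000
solve first two rows → x=7.0000, y=2.0000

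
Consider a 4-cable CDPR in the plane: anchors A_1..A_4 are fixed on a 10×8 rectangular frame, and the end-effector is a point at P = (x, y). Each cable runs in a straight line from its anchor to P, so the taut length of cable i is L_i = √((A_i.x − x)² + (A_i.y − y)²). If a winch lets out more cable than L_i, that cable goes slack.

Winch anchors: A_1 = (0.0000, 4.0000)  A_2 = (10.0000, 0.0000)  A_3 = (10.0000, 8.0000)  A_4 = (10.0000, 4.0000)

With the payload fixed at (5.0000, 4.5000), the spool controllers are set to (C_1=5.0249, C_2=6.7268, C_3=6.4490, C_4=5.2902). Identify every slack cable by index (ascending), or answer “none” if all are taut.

cable 1: √((-5.0000)²+(-0.5000)²)=5.0249, C_1=5.0249: taut
cable 2: √((5.0000)²+(-4.5000)²)=6.7268, C_2=6.7268: taut
cable 3: √((5.0000)²+(3.5000)²)=6.1033, C_3=6.4490: slack
cable 4: √((5.0000)²+(-0.5000)²)=5.0249, C_4=5.2902: slack

3, 4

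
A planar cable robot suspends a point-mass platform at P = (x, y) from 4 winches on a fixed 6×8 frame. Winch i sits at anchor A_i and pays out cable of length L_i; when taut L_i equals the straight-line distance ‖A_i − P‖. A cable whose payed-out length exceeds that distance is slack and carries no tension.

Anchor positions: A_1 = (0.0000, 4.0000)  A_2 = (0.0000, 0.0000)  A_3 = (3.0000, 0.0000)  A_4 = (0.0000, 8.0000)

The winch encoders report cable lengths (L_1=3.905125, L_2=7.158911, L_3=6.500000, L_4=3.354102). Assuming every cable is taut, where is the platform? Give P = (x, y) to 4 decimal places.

expand ‖A_i−P‖²=L_i² and subtract eq 1 (c_i ≔ ‖A_i‖²−L_i²)
c_1 = 0.0000+16.0000−15.2500 = 0.7500
eq1−eq2 → [0.0000  8.0000]·P = 52.0000
eq1−eq3 → [-6.0000  8.0000]·P = 34.0000
eq1−eq4 → [0.0000  -8.0000]·P = -52.0000
2×2 solve → P = (3.0000, 6.5000)
check cable 4: ‖A_4−P‖² = 11.2500 ≈ L_4² = 11.2500 ✓

(3.0000, 6.5000)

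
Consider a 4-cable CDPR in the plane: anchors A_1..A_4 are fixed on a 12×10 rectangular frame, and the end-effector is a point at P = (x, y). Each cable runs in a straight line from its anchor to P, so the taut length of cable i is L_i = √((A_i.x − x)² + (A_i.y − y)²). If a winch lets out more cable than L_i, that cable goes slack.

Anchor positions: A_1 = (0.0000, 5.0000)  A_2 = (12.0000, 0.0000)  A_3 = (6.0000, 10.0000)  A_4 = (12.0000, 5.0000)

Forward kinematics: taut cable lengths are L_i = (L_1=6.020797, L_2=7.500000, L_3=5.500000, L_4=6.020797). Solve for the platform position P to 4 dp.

(6.0000, 4.5000)

expand ‖A_i−P‖²=L_i² and subtract eq 1 (q_i ≔ ‖A_i‖²−L_i²)
q_1 = 0.0000+25.0000−36.2500 = -11.2500
eq1−eq2 → [-24.0000  10.0000]·P = -99.0000
eq1−eq3 → [-12.0000  -10.0000]·P = -117.0000
eq1−eq4 → [-24.0000  0.0000]·P = -144.0000
2×2 solve → P = (6.0000, 4.5000)
check cable 4: ‖A_4−P‖² = 36.2500 ≈ L_4² = 36.2500 ✓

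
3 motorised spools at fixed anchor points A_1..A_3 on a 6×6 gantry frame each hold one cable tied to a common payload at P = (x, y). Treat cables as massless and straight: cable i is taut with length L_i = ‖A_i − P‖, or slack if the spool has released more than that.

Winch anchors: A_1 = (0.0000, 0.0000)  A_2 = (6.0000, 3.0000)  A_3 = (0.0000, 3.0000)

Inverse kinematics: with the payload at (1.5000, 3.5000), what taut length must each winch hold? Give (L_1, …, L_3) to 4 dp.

(3.8079, 4.5277, 1.5811)

cable 1: Δx=-1.5000, Δy=-3.5000; L_1 = √(Δx²+Δy²) = 3.8079
cable 2: Δx=4.5000, Δy=-0.5000; L_2 = √(Δx²+Δy²) = 4.5277
cable 3: Δx=-1.5000, Δy=-0.5000; L_3 = √(Δx²+Δy²) = 1.5811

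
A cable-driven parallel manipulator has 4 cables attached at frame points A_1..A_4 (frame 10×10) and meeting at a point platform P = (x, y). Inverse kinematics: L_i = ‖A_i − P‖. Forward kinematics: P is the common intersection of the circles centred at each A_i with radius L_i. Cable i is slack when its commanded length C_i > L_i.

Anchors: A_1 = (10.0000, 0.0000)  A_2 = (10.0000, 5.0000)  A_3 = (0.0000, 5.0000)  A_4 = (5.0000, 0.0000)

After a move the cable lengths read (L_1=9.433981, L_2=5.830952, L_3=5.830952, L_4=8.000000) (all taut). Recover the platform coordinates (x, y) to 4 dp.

(5.0000, 8.0000)

each cable: (A_i−P)·(A_i−P) = L_i²; let k_i = ‖A_i‖²−L_i²
k_1 = 100.0000+0.0000−89.0000 = 11.0000
row 1: 0.0000x − 10.0000y = -80.0000  (k_2=91.0000)
row 2: 20.0000x − 10.0000y = 20.0000  (k_3=-9.0000)
row 3: 10.0000x + 0.0000y = 50.0000  (k_4=-39.0000)
Cramer on rows 1–2 → x = 5.0000, y = 8.0000
check cable 4: ‖A_4−P‖² = 64.0000 ≈ L_4² = 64.0000 ✓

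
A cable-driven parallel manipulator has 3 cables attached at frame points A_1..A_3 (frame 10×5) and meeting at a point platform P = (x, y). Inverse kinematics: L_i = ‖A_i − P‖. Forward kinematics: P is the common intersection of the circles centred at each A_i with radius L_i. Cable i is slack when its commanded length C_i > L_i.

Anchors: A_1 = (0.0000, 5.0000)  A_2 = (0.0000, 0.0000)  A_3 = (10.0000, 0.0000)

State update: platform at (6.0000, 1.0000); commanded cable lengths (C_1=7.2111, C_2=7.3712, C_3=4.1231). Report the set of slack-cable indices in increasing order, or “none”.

i=1: geometric 7.2111 vs commanded 7.2111 ⇒ taut
i=2: geometric 6.0828 vs commanded 7.3712 ⇒ slack
i=3: geometric 4.1231 vs commanded 4.1231 ⇒ taut

2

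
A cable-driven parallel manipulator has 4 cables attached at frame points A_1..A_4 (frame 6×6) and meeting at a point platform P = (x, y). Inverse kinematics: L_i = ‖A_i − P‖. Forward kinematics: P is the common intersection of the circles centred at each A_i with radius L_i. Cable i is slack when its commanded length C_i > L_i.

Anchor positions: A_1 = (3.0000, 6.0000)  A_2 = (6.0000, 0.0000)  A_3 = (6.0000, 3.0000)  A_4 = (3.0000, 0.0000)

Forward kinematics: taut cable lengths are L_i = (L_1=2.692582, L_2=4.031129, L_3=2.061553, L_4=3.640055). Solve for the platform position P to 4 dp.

(4.0000, 3.5000)

expand ‖A_i−P‖²=L_i² and subtract eq 1 (k_i ≔ ‖A_i‖²−L_i²)
k_1 = 9.0000+36.0000−7.2500 = 37.7500
eq1−eq2 → [-6.0000  12.0000]·P = 18.0000
eq1−eq3 → [-6.0000  6.0000]·P = -3.0000
eq1−eq4 → [0.0000  12.0000]·P = 42.0000
2×2 solve → P = (4.0000, 3.5000)
check cable 4: ‖A_4−P‖² = 13.2500 ≈ L_4² = 13.2500 ✓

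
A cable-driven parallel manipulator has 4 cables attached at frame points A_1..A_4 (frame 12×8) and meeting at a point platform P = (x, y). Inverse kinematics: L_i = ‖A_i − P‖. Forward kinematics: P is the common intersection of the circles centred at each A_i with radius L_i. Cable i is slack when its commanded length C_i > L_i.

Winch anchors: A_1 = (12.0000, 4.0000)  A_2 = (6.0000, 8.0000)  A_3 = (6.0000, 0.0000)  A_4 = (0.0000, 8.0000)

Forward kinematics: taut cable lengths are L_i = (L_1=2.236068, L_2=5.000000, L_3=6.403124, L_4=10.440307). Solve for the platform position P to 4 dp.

(10.0000, 5.0000)

circle eqns → linear via eq_j − eq_1; set k_j = A_j·A_j − L_j²
k_1 = 144.0000+16.0000−5.0000 = 155.0000
12.0000·x − 8.0000·y = k_1−k_2 = 80.0000
12.0000·x + 8.0000·y = k_1−k_3 = 160.0000
24.0000·x − 8.0000·y = k_1−k_4 = 200.0000
solve first two rows → x=10.0000, y=5.0000
check cable 4: ‖A_4−P‖² = 109.0000 ≈ L_4² = 109.0000 ✓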